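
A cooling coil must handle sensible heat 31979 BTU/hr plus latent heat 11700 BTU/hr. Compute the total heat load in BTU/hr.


Qt = 31979 + 11700 = 43679 BTU/hr

43679 BTU/hr


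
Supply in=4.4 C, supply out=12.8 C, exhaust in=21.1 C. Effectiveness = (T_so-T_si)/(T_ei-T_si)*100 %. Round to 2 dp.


eff = (12.8-4.4)/(21.1-4.4)*100 = 50.30 %

50.30 %


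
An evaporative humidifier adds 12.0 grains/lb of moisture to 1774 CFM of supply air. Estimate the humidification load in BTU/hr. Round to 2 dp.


Q = 0.68 * 1774 * 12.0 = 14475.84 BTU/hr

14475.84 BTU/hr


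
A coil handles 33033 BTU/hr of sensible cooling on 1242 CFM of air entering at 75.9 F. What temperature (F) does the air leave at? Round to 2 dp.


dT = 33033/(1.08*1242) = 24.6265
T_leave = 75.9 - 24.6265 = 51.27 F

51.27 F


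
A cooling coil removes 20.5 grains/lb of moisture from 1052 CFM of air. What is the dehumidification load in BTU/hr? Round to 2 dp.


Q = 0.68 * 1052 * 20.5 = 14664.88 BTU/hr

14664.88 BTU/hr


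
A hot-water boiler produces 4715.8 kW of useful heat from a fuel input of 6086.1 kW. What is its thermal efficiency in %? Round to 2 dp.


eta = (4715.8/6086.1)*100 = 77.48 %

77.48 %


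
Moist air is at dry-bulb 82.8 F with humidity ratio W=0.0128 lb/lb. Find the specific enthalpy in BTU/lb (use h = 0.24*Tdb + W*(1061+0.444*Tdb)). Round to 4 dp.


h = 0.24*82.8 + 0.0128*(1061+0.444*82.8) = 33.9234 BTU/lb

33.9234 BTU/lb


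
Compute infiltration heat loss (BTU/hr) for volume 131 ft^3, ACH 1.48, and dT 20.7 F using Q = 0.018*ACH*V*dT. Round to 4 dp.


Q = 0.018 * 1.48 * 131 * 20.7 = 72.2397 BTU/hr

72.2397 BTU/hr


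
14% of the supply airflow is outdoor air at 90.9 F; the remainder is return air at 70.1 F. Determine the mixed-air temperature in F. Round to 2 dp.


T_mix = 0.14*90.9 + 0.86*70.1 = 73.01 F

73.01 F


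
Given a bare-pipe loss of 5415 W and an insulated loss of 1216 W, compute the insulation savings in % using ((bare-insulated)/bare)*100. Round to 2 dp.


Savings = ((5415-1216)/5415)*100 = 77.54 %

77.54 %


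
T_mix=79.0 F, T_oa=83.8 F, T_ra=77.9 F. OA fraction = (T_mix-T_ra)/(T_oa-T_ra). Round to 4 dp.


frac = (79.0 - 77.9) / (83.8 - 77.9) = 0.1864

0.1864


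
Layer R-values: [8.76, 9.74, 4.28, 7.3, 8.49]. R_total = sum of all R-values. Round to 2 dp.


R_total = 8.76 + 9.74 + 4.28 + 7.3 + 8.49 = 38.57

38.57


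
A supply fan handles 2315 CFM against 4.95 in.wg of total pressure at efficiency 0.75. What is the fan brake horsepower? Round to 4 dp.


BHP = 2315 * 4.95 / (6356 * 0.75) = 2.4039 hp

2.4039 hp


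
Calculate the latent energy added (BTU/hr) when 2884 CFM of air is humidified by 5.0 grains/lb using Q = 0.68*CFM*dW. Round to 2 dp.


Q = 0.68 * 2884 * 5.0 = 9805.60 BTU/hr

9805.60 BTU/hr


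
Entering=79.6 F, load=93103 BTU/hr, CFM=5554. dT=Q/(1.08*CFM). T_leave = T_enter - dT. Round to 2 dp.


dT = 93103/(1.08*5554) = 15.5215
T_leave = 79.6 - 15.5215 = 64.08 F

64.08 F


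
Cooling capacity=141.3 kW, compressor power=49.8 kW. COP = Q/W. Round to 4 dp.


COP = 141.3 / 49.8 = 2.8373

2.8373


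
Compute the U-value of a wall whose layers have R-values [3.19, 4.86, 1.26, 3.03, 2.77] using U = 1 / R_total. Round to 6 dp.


R_total = 3.19 + 4.86 + 1.26 + 3.03 + 2.77 = 15.11
U = 1/15.11 = 0.066181

0.066181


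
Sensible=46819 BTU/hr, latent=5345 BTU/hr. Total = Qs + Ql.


Qt = 46819 + 5345 = 52164 BTU/hr

52164 BTU/hr


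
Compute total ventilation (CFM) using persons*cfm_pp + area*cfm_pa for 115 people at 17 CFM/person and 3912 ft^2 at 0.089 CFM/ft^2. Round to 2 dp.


Total = 115*17 + 3912*0.089 = 2303.17 CFM

2303.17 CFM


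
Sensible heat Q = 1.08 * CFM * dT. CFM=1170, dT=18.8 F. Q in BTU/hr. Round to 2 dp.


Q = 1.08 * 1170 * 18.8 = 23755.68 BTU/hr

23755.68 BTU/hr


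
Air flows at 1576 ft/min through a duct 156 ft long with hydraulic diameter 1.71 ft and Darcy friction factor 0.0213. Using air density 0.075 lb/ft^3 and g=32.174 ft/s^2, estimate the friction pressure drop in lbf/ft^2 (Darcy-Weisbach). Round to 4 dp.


v_fps = 1576/60 = 26.2667 ft/s
dp = 0.0213*(156/1.71)*0.075*26.2667^2/(2*32.174) = 1.5626 lbf/ft^2

1.5626 lbf/ft^2


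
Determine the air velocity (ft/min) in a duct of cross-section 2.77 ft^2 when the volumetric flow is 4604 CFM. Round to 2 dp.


V = 4604 / 2.77 = 1662.09 ft/min

1662.09 ft/min


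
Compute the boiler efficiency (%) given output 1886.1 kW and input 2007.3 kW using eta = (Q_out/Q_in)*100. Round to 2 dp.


eta = (1886.1/2007.3)*100 = 93.96 %

93.96 %


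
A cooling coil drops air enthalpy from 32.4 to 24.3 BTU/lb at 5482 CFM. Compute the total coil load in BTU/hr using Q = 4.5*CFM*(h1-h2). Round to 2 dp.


Q = 4.5 * 5482 * (32.4 - 24.3) = 199818.90 BTU/hr

199818.90 BTU/hr


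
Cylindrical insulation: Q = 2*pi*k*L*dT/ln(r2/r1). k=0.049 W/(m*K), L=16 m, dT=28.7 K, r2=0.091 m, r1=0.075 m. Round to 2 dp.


Q = 2*pi*0.049*16*28.7/ln(0.091/0.075) = 731.11 W

731.11 W


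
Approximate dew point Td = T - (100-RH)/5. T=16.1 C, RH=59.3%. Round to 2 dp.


Td = 16.1 - (100-59.3)/5 = 7.96 C

7.96 C


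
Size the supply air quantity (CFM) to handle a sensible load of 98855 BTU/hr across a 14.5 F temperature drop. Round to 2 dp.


CFM = 98855 / (1.08 * 14.5) = 6312.58

6312.58 CFM


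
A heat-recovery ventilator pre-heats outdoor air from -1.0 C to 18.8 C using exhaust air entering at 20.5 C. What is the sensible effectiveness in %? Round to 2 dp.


eff = (18.8-(-1.0))/(20.5-(-1.0))*100 = 92.09 %

92.09 %


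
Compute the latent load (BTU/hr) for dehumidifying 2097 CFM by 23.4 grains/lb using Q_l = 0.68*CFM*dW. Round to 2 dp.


Q = 0.68 * 2097 * 23.4 = 33367.46 BTU/hr

33367.46 BTU/hr


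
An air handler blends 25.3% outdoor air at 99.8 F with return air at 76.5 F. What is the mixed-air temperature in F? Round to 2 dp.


T_mix = 76.5 + (25.3/100)*(99.8-76.5) = 82.39 F

82.39 F


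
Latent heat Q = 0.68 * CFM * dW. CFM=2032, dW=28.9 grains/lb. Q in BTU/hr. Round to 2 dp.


Q = 0.68 * 2032 * 28.9 = 39932.86 BTU/hr

39932.86 BTU/hr


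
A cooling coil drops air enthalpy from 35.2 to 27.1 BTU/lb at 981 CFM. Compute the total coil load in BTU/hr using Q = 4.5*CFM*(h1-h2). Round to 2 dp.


Q = 4.5 * 981 * (35.2 - 27.1) = 35757.45 BTU/hr

35757.45 BTU/hr


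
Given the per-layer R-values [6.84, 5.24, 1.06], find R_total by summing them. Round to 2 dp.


R_total = 6.84 + 5.24 + 1.06 = 13.14

13.14


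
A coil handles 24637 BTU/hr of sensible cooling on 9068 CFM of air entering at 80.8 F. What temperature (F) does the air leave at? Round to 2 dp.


dT = 24637/(1.08*9068) = 2.5157
T_leave = 80.8 - 2.5157 = 78.28 F

78.28 F


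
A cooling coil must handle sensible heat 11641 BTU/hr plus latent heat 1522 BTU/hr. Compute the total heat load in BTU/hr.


Qt = 11641 + 1522 = 13163 BTU/hr

13163 BTU/hr


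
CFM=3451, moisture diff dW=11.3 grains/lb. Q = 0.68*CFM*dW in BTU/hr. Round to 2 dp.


Q = 0.68 * 3451 * 11.3 = 26517.48 BTU/hr

26517.48 BTU/hr


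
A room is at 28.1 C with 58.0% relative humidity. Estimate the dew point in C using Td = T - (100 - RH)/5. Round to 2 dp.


Td = 28.1 - (100-58.0)/5 = 19.70 C

19.70 C


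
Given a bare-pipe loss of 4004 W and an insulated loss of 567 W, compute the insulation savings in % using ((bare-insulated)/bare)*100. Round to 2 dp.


Savings = ((4004-567)/4004)*100 = 85.84 %

85.84 %


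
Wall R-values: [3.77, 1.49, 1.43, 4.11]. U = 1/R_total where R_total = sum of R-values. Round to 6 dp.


R_total = 3.77 + 1.49 + 1.43 + 4.11 = 10.80
U = 1/10.80 = 0.092593

0.092593


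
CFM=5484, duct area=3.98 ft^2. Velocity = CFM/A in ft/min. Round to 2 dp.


V = 5484 / 3.98 = 1377.89 ft/min

1377.89 ft/min


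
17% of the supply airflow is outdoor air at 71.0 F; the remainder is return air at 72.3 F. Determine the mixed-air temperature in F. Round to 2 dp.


T_mix = 0.17*71.0 + 0.83*72.3 = 72.08 F

72.08 F


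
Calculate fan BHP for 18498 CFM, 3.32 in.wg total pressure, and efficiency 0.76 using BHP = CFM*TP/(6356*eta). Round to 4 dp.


BHP = 18498 * 3.32 / (6356 * 0.76) = 12.7135 hp

12.7135 hp


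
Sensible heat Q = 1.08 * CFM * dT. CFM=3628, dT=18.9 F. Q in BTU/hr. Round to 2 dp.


Q = 1.08 * 3628 * 18.9 = 74054.74 BTU/hr

74054.74 BTU/hr


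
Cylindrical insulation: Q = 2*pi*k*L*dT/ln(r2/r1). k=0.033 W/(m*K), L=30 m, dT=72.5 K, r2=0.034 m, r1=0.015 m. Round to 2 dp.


Q = 2*pi*0.033*30*72.5/ln(0.034/0.015) = 551.11 W

551.11 W


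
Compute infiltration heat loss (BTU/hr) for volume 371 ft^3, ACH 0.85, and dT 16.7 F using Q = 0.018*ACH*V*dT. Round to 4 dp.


Q = 0.018 * 0.85 * 371 * 16.7 = 94.7942 BTU/hr

94.7942 BTU/hr


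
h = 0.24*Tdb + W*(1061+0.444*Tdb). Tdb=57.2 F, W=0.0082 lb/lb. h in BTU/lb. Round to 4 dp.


h = 0.24*57.2 + 0.0082*(1061+0.444*57.2) = 22.6365 BTU/lb

22.6365 BTU/lb


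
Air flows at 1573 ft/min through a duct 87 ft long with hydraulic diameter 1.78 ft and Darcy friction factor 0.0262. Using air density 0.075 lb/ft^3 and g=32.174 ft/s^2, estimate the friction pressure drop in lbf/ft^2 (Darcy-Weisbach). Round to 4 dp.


v_fps = 1573/60 = 26.2167 ft/s
dp = 0.0262*(87/1.78)*0.075*26.2167^2/(2*32.174) = 1.0258 lbf/ft^2

1.0258 lbf/ft^2


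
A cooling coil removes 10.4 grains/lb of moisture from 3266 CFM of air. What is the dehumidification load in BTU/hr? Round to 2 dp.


Q = 0.68 * 3266 * 10.4 = 23097.15 BTU/hr

23097.15 BTU/hr


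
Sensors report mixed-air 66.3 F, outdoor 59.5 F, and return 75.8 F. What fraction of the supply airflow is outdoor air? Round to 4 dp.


frac = (66.3 - 75.8) / (59.5 - 75.8) = 0.5828

0.5828


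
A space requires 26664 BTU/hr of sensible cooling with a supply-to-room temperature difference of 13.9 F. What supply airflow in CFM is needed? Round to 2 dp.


CFM = 26664 / (1.08 * 13.9) = 1776.18

1776.18 CFM


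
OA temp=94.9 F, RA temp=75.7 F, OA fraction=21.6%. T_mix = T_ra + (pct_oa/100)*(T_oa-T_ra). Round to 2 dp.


T_mix = 75.7 + (21.6/100)*(94.9-75.7) = 79.85 F

79.85 F


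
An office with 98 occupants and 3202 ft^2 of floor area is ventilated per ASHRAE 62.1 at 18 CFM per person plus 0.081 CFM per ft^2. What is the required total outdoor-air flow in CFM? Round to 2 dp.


Total = 98*18 + 3202*0.081 = 2023.36 CFM

2023.36 CFM


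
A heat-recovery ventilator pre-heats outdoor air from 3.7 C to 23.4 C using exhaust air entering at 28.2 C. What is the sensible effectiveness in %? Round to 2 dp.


eff = (23.4-3.7)/(28.2-3.7)*100 = 80.41 %

80.41 %


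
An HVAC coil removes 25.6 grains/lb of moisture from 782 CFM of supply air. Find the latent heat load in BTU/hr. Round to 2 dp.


Q = 0.68 * 782 * 25.6 = 13613.06 BTU/hr

13613.06 BTU/hr


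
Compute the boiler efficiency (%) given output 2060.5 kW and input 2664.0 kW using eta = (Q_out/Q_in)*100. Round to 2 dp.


eta = (2060.5/2664.0)*100 = 77.35 %

77.35 %


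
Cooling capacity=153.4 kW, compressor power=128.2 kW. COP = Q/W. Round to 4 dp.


COP = 153.4 / 128.2 = 1.1966

1.1966


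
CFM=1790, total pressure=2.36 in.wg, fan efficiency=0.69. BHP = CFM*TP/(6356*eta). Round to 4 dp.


BHP = 1790 * 2.36 / (6356 * 0.69) = 0.9632 hp

0.9632 hp


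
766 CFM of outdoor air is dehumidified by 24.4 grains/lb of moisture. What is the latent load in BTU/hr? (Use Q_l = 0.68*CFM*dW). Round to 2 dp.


Q = 0.68 * 766 * 24.4 = 12709.47 BTU/hr

12709.47 BTU/hr


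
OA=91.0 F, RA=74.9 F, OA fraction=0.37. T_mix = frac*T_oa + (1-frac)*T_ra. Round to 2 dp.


T_mix = 0.37*91.0 + 0.63*74.9 = 80.86 F

80.86 F


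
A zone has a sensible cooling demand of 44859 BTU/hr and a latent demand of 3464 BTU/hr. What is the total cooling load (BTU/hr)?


Qt = 44859 + 3464 = 48323 BTU/hr

48323 BTU/hr


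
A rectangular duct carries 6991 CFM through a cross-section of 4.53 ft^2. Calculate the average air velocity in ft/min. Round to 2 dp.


V = 6991 / 4.53 = 1543.27 ft/min

1543.27 ft/min


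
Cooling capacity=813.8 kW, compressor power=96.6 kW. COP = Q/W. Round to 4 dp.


COP = 813.8 / 96.6 = 8.4244

8.4244


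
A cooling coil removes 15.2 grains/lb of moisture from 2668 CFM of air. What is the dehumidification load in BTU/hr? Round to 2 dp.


Q = 0.68 * 2668 * 15.2 = 27576.45 BTU/hr

27576.45 BTU/hr


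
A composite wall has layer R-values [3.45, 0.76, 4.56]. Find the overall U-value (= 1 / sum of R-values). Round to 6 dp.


R_total = 3.45 + 0.76 + 4.56 = 8.77
U = 1/8.77 = 0.114025

0.114025


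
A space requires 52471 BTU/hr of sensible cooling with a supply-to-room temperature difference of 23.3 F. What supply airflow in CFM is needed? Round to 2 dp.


CFM = 52471 / (1.08 * 23.3) = 2085.16

2085.16 CFM


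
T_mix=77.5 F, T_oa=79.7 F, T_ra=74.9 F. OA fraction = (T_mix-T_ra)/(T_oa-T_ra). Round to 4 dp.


frac = (77.5 - 74.9) / (79.7 - 74.9) = 0.5417

0.5417


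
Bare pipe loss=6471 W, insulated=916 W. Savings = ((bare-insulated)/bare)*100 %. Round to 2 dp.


Savings = ((6471-916)/6471)*100 = 85.84 %

85.84 %


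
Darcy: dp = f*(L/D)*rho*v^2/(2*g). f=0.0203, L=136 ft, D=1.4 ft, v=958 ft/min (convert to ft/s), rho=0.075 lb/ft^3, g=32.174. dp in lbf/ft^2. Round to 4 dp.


v_fps = 958/60 = 15.9667 ft/s
dp = 0.0203*(136/1.4)*0.075*15.9667^2/(2*32.174) = 0.5860 lbf/ft^2

0.5860 lbf/ft^2


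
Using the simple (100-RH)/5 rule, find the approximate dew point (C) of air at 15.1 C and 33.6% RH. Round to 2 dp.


Td = 15.1 - (100-33.6)/5 = 1.82 C

1.82 C


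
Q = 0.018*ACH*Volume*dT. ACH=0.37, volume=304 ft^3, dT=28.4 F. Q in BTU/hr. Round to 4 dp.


Q = 0.018 * 0.37 * 304 * 28.4 = 57.4998 BTU/hr

57.4998 BTU/hr


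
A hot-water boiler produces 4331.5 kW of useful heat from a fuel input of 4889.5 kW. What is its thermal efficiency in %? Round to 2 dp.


eta = (4331.5/4889.5)*100 = 88.59 %

88.59 %


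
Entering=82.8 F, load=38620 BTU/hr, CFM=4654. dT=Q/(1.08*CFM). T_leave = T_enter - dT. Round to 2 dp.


dT = 38620/(1.08*4654) = 7.6836
T_leave = 82.8 - 7.6836 = 75.12 F

75.12 F


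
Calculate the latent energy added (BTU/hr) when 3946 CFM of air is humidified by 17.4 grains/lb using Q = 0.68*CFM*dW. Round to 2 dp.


Q = 0.68 * 3946 * 17.4 = 46689.07 BTU/hr

46689.07 BTU/hr


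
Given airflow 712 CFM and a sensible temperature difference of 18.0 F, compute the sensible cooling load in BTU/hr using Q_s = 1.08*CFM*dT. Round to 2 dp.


Q = 1.08 * 712 * 18.0 = 13841.28 BTU/hr

13841.28 BTU/hr


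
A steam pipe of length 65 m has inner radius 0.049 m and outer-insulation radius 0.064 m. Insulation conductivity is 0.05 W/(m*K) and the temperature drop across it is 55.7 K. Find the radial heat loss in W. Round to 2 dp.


Q = 2*pi*0.05*65*55.7/ln(0.064/0.049) = 4258.97 W

4258.97 W


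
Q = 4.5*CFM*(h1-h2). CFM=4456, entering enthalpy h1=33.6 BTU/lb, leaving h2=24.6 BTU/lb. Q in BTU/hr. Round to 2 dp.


Q = 4.5 * 4456 * (33.6 - 24.6) = 180468.00 BTU/hr

180468.00 BTU/hr


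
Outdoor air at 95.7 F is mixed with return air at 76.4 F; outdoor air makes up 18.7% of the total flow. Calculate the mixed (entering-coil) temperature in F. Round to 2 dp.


T_mix = 76.4 + (18.7/100)*(95.7-76.4) = 80.01 F

80.01 F


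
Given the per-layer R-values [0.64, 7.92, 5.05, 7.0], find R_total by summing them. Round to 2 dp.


R_total = 0.64 + 7.92 + 5.05 + 7.0 = 20.61

20.61


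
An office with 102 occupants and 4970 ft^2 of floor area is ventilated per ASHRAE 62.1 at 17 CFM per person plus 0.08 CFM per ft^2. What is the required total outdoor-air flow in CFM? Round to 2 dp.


Total = 102*17 + 4970*0.08 = 2131.60 CFM

2131.60 CFM


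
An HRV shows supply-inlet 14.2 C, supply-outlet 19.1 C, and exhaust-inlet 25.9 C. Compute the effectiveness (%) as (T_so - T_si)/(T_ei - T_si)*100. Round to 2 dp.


eff = (19.1-14.2)/(25.9-14.2)*100 = 41.88 %

41.88 %


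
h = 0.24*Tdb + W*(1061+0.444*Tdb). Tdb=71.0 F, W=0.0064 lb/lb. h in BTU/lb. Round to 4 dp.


h = 0.24*71.0 + 0.0064*(1061+0.444*71.0) = 24.0322 BTU/lb

24.0322 BTU/lb


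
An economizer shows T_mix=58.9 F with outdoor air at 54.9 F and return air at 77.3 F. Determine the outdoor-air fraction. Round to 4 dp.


frac = (58.9 - 77.3) / (54.9 - 77.3) = 0.8214

0.8214


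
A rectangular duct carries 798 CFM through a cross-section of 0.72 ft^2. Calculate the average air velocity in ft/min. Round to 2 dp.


V = 798 / 0.72 = 1108.33 ft/min

1108.33 ft/min


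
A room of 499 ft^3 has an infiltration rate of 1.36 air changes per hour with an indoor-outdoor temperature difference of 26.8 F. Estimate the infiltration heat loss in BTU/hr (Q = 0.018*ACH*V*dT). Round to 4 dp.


Q = 0.018 * 1.36 * 499 * 26.8 = 327.3759 BTU/hr

327.3759 BTU/hr


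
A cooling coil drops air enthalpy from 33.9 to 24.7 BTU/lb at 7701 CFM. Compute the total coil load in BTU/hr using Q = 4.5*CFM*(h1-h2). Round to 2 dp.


Q = 4.5 * 7701 * (33.9 - 24.7) = 318821.40 BTU/hr

318821.40 BTU/hr


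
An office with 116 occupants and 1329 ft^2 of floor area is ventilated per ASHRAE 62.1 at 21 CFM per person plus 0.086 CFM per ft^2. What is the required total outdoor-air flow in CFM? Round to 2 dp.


Total = 116*21 + 1329*0.086 = 2550.29 CFM

2550.29 CFM


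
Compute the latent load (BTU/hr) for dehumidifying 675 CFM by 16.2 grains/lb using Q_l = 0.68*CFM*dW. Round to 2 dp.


Q = 0.68 * 675 * 16.2 = 7435.80 BTU/hr

7435.80 BTU/hr


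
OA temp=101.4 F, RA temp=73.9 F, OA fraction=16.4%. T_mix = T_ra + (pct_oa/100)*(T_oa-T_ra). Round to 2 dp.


T_mix = 73.9 + (16.4/100)*(101.4-73.9) = 78.41 F

78.41 F


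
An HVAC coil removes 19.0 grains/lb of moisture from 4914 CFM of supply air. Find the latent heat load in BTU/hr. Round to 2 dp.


Q = 0.68 * 4914 * 19.0 = 63488.88 BTU/hr

63488.88 BTU/hr


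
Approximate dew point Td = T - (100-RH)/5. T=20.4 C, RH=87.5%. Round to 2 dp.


Td = 20.4 - (100-87.5)/5 = 17.90 C

17.90 C


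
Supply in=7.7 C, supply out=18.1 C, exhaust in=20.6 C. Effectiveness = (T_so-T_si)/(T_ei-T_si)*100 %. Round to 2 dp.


eff = (18.1-7.7)/(20.6-7.7)*100 = 80.62 %

80.62 %


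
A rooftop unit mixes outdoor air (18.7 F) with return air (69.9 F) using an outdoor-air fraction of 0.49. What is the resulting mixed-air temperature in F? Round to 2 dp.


T_mix = 0.49*18.7 + 0.51*69.9 = 44.81 F

44.81 F


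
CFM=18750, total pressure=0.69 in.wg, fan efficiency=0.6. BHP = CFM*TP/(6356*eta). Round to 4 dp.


BHP = 18750 * 0.69 / (6356 * 0.6) = 3.3925 hp

3.3925 hp


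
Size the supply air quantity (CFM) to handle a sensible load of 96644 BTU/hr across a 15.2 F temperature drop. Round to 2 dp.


CFM = 96644 / (1.08 * 15.2) = 5887.18

5887.18 CFM


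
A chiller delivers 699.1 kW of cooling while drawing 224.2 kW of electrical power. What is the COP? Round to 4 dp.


COP = 699.1 / 224.2 = 3.1182

3.1182


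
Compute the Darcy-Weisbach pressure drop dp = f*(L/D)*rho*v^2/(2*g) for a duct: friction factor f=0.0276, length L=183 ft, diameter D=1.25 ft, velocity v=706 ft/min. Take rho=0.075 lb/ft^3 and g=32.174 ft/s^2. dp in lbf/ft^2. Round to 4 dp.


v_fps = 706/60 = 11.7667 ft/s
dp = 0.0276*(183/1.25)*0.075*11.7667^2/(2*32.174) = 0.6521 lbf/ft^2

0.6521 lbf/ft^2


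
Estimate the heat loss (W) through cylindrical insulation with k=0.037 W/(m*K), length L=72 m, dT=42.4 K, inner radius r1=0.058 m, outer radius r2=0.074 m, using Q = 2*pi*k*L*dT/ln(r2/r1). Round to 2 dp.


Q = 2*pi*0.037*72*42.4/ln(0.074/0.058) = 2913.15 W

2913.15 W


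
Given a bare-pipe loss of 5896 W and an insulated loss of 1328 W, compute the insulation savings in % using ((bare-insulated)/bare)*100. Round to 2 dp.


Savings = ((5896-1328)/5896)*100 = 77.48 %

77.48 %


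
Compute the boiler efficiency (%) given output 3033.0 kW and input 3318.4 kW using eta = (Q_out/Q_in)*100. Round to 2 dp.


eta = (3033.0/3318.4)*100 = 91.40 %

91.40 %


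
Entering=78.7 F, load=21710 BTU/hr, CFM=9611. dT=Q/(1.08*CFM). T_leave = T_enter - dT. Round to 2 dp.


dT = 21710/(1.08*9611) = 2.0915
T_leave = 78.7 - 2.0915 = 76.61 F

76.61 F


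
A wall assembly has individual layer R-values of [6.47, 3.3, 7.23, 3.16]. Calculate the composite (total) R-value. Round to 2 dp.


R_total = 6.47 + 3.3 + 7.23 + 3.16 = 20.16

20.16


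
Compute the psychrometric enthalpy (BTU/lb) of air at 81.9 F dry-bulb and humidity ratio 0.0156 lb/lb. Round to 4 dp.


h = 0.24*81.9 + 0.0156*(1061+0.444*81.9) = 36.7749 BTU/lb

36.7749 BTU/lb


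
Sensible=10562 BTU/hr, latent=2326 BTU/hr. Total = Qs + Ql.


Qt = 10562 + 2326 = 12888 BTU/hr

12888 BTU/hr


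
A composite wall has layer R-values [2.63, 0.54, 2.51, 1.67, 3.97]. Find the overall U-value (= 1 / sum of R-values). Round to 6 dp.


R_total = 2.63 + 0.54 + 2.51 + 1.67 + 3.97 = 11.32
U = 1/11.32 = 0.088339

0.088339


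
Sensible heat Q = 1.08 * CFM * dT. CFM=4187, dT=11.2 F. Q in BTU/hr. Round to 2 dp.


Q = 1.08 * 4187 * 11.2 = 50645.95 BTU/hr

50645.95 BTU/hr


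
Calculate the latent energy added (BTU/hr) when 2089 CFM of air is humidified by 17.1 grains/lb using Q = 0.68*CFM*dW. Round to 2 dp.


Q = 0.68 * 2089 * 17.1 = 24290.89 BTU/hr

24290.89 BTU/hr


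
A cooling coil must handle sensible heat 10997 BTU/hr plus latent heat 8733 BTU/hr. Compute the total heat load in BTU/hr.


Qt = 10997 + 8733 = 19730 BTU/hr

19730 BTU/hr


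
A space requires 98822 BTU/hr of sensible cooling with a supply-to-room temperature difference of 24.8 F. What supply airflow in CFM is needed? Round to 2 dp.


CFM = 98822 / (1.08 * 24.8) = 3689.59

3689.59 CFM


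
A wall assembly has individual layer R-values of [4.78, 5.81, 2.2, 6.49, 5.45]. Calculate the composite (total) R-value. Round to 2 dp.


R_total = 4.78 + 5.81 + 2.2 + 6.49 + 5.45 = 24.73

24.73


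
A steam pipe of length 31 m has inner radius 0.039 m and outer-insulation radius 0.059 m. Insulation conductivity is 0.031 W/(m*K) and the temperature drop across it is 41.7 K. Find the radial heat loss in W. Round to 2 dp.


Q = 2*pi*0.031*31*41.7/ln(0.059/0.039) = 608.23 W

608.23 W


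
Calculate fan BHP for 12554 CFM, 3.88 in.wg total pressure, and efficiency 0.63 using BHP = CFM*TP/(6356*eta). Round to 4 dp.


BHP = 12554 * 3.88 / (6356 * 0.63) = 12.1644 hp

12.1644 hp


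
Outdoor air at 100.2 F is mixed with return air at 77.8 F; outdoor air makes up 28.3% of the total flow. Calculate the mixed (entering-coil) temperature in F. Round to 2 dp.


T_mix = 77.8 + (28.3/100)*(100.2-77.8) = 84.14 F

84.14 F


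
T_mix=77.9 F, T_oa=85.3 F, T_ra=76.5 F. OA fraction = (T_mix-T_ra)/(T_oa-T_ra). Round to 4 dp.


frac = (77.9 - 76.5) / (85.3 - 76.5) = 0.1591

0.1591


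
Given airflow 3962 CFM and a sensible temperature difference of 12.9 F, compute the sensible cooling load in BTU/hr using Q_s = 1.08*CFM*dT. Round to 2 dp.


Q = 1.08 * 3962 * 12.9 = 55198.58 BTU/hr

55198.58 BTU/hr


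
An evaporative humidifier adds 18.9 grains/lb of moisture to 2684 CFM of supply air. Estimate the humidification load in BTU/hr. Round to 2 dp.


Q = 0.68 * 2684 * 18.9 = 34494.77 BTU/hr

34494.77 BTU/hr


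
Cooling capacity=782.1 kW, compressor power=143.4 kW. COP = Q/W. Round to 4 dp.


COP = 782.1 / 143.4 = 5.4540

5.4540


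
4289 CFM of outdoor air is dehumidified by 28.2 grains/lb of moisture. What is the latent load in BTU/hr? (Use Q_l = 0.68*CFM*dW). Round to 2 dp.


Q = 0.68 * 4289 * 28.2 = 82245.86 BTU/hr

82245.86 BTU/hr


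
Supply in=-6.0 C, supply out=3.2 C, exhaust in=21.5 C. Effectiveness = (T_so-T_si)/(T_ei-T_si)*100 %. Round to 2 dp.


eff = (3.2-(-6.0))/(21.5-(-6.0))*100 = 33.45 %

33.45 %


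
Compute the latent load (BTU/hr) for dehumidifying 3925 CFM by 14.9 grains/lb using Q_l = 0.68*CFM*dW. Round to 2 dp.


Q = 0.68 * 3925 * 14.9 = 39768.10 BTU/hr

39768.10 BTU/hr


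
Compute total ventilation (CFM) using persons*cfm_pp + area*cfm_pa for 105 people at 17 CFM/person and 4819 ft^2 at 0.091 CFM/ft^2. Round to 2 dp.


Total = 105*17 + 4819*0.091 = 2223.53 CFM

2223.53 CFM


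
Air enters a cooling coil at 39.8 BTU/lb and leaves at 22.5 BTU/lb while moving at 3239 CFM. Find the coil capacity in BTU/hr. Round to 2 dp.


Q = 4.5 * 3239 * (39.8 - 22.5) = 252156.15 BTU/hr

252156.15 BTU/hr


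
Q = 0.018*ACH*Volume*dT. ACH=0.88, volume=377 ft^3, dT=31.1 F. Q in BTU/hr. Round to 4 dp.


Q = 0.018 * 0.88 * 377 * 31.1 = 185.7192 BTU/hr

185.7192 BTU/hr


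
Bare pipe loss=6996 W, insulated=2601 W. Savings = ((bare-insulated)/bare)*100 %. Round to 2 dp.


Savings = ((6996-2601)/6996)*100 = 62.82 %

62.82 %


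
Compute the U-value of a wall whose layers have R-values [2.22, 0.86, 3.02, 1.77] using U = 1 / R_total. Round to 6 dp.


R_total = 2.22 + 0.86 + 3.02 + 1.77 = 7.87
U = 1/7.87 = 0.127065

0.127065


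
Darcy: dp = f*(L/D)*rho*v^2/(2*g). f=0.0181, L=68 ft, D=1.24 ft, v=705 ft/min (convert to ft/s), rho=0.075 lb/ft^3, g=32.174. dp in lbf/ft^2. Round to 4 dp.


v_fps = 705/60 = 11.75 ft/s
dp = 0.0181*(68/1.24)*0.075*11.75^2/(2*32.174) = 0.1597 lbf/ft^2

0.1597 lbf/ft^2


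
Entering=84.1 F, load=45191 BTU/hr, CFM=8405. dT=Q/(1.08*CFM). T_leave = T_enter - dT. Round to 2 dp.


dT = 45191/(1.08*8405) = 4.9784
T_leave = 84.1 - 4.9784 = 79.12 F

79.12 F


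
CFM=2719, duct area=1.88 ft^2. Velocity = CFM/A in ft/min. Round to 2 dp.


V = 2719 / 1.88 = 1446.28 ft/min

1446.28 ft/min


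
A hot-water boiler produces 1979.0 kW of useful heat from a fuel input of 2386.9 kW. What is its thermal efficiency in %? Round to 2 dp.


eta = (1979.0/2386.9)*100 = 82.91 %

82.91 %


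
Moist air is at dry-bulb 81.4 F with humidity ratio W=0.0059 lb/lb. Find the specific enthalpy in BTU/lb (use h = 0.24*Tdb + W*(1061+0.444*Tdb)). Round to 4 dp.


h = 0.24*81.4 + 0.0059*(1061+0.444*81.4) = 26.0091 BTU/lb

26.0091 BTU/lb


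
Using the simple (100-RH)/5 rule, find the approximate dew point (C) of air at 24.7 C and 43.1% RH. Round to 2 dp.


Td = 24.7 - (100-43.1)/5 = 13.32 C

13.32 C


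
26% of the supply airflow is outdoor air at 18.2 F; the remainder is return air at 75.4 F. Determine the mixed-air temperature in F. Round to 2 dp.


T_mix = 0.26*18.2 + 0.74*75.4 = 60.53 F

60.53 F


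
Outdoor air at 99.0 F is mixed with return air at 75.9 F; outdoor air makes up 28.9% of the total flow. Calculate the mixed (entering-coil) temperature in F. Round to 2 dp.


T_mix = 75.9 + (28.9/100)*(99.0-75.9) = 82.58 F

82.58 F


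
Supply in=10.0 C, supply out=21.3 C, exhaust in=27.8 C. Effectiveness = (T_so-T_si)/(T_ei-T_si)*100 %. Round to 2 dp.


eff = (21.3-10.0)/(27.8-10.0)*100 = 63.48 %

63.48 %


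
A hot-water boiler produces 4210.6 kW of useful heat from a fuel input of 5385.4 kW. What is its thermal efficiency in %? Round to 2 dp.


eta = (4210.6/5385.4)*100 = 78.19 %

78.19 %


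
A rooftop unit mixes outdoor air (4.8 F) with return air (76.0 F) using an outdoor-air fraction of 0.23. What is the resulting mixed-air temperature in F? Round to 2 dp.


T_mix = 0.23*4.8 + 0.77*76.0 = 59.62 F

59.62 F


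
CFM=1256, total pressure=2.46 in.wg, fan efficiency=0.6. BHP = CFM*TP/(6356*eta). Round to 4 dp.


BHP = 1256 * 2.46 / (6356 * 0.6) = 0.8102 hp

0.8102 hp


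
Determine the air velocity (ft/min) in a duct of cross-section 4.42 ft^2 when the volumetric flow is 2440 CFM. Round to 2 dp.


V = 2440 / 4.42 = 552.04 ft/min

552.04 ft/min


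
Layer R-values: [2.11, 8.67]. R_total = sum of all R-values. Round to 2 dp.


R_total = 2.11 + 8.67 = 10.78

10.78


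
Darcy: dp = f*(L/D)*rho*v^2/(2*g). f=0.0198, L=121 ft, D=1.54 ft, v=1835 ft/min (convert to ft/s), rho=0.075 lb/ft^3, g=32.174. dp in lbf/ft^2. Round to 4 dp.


v_fps = 1835/60 = 30.5833 ft/s
dp = 0.0198*(121/1.54)*0.075*30.5833^2/(2*32.174) = 1.6960 lbf/ft^2

1.6960 lbf/ft^2


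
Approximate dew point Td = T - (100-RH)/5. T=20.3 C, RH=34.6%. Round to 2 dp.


Td = 20.3 - (100-34.6)/5 = 7.22 C

7.22 C


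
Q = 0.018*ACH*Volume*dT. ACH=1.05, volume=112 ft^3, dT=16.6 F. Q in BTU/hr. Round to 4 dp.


Q = 0.018 * 1.05 * 112 * 16.6 = 35.1389 BTU/hr

35.1389 BTU/hr


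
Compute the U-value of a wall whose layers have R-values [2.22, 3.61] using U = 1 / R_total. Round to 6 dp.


R_total = 2.22 + 3.61 = 5.83
U = 1/5.83 = 0.171527

0.171527


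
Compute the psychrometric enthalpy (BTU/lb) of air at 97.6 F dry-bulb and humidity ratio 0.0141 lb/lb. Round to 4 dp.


h = 0.24*97.6 + 0.0141*(1061+0.444*97.6) = 38.9951 BTU/lb

38.9951 BTU/lb


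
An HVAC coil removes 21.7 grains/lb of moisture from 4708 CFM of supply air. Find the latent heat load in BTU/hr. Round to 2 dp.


Q = 0.68 * 4708 * 21.7 = 69471.25 BTU/hr

69471.25 BTU/hr


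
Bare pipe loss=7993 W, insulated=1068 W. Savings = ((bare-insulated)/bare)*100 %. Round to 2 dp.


Savings = ((7993-1068)/7993)*100 = 86.64 %

86.64 %


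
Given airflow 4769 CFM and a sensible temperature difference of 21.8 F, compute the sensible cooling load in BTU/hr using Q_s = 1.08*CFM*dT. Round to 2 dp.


Q = 1.08 * 4769 * 21.8 = 112281.34 BTU/hr

112281.34 BTU/hr


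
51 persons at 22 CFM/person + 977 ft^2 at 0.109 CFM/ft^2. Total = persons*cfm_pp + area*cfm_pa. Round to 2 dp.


Total = 51*22 + 977*0.109 = 1228.49 CFM

1228.49 CFM


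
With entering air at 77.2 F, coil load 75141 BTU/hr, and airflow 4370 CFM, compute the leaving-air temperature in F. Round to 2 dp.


dT = 75141/(1.08*4370) = 15.9211
T_leave = 77.2 - 15.9211 = 61.28 F

61.28 F


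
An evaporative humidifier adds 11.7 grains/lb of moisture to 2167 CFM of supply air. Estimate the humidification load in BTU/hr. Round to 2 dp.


Q = 0.68 * 2167 * 11.7 = 17240.65 BTU/hr

17240.65 BTU/hr


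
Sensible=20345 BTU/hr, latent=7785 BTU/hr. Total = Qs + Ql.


Qt = 20345 + 7785 = 28130 BTU/hr

28130 BTU/hr


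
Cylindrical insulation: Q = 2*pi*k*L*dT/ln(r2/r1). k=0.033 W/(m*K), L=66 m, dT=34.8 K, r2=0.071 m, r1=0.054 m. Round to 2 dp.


Q = 2*pi*0.033*66*34.8/ln(0.071/0.054) = 1740.00 W

1740.00 W


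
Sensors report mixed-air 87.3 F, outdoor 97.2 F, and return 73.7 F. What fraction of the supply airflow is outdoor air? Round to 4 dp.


frac = (87.3 - 73.7) / (97.2 - 73.7) = 0.5787

0.5787


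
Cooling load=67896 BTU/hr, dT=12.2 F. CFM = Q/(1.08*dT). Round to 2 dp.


CFM = 67896 / (1.08 * 12.2) = 5153.01

5153.01 CFM


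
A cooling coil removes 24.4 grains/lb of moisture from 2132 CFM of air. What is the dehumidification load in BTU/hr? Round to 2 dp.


Q = 0.68 * 2132 * 24.4 = 35374.14 BTU/hr

35374.14 BTU/hr


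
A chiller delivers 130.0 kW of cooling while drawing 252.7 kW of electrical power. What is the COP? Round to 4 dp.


COP = 130.0 / 252.7 = 0.5144

0.5144


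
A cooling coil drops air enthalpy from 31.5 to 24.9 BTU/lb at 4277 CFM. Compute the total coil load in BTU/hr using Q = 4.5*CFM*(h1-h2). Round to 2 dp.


Q = 4.5 * 4277 * (31.5 - 24.9) = 127026.90 BTU/hr

127026.90 BTU/hr


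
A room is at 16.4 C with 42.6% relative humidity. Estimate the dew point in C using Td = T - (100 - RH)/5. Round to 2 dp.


Td = 16.4 - (100-42.6)/5 = 4.92 C

4.92 C


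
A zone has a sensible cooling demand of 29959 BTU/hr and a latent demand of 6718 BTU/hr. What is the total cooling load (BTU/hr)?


Qt = 29959 + 6718 = 36677 BTU/hr

36677 BTU/hr


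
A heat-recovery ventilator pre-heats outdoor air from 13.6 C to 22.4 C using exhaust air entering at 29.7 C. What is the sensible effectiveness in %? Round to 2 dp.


eff = (22.4-13.6)/(29.7-13.6)*100 = 54.66 %

54.66 %


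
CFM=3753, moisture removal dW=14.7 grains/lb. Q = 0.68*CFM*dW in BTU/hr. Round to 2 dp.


Q = 0.68 * 3753 * 14.7 = 37514.99 BTU/hr

37514.99 BTU/hr


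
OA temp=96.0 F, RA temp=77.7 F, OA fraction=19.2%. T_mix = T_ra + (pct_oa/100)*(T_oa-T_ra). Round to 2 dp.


T_mix = 77.7 + (19.2/100)*(96.0-77.7) = 81.21 F

81.21 F


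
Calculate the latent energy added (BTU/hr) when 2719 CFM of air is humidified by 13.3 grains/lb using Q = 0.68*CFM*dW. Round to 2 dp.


Q = 0.68 * 2719 * 13.3 = 24590.64 BTU/hr

24590.64 BTU/hr


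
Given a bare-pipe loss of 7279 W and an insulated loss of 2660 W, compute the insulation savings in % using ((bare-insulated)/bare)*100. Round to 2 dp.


Savings = ((7279-2660)/7279)*100 = 63.46 %

63.46 %


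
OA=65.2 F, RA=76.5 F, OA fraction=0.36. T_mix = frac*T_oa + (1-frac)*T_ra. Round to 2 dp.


T_mix = 0.36*65.2 + 0.64*76.5 = 72.43 F

72.43 F


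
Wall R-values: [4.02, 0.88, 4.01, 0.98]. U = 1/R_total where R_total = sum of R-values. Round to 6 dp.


R_total = 4.02 + 0.88 + 4.01 + 0.98 = 9.89
U = 1/9.89 = 0.101112

0.101112


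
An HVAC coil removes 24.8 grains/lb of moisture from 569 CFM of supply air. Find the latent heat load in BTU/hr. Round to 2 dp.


Q = 0.68 * 569 * 24.8 = 9595.62 BTU/hr

9595.62 BTU/hr


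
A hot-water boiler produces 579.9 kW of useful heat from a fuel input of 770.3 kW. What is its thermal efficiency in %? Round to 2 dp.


eta = (579.9/770.3)*100 = 75.28 %

75.28 %


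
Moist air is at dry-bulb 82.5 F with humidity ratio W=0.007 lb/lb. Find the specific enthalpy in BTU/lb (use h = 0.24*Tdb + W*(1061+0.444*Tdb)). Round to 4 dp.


h = 0.24*82.5 + 0.007*(1061+0.444*82.5) = 27.4834 BTU/lb

27.4834 BTU/lb


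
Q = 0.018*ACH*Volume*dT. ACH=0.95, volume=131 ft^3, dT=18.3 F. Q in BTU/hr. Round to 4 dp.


Q = 0.018 * 0.95 * 131 * 18.3 = 40.9938 BTU/hr

40.9938 BTU/hr


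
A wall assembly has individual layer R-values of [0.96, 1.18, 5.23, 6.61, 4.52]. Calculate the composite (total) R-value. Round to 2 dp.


R_total = 0.96 + 1.18 + 5.23 + 6.61 + 4.52 = 18.50

18.50


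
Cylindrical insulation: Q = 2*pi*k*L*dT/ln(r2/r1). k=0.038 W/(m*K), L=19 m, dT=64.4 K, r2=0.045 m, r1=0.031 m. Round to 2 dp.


Q = 2*pi*0.038*19*64.4/ln(0.045/0.031) = 783.92 W

783.92 W


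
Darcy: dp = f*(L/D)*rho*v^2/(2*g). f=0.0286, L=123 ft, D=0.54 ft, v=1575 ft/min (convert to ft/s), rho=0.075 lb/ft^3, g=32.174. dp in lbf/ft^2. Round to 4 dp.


v_fps = 1575/60 = 26.25 ft/s
dp = 0.0286*(123/0.54)*0.075*26.25^2/(2*32.174) = 5.2319 lbf/ft^2

5.2319 lbf/ft^2


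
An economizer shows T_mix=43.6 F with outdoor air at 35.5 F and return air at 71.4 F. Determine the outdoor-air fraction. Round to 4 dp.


frac = (43.6 - 71.4) / (35.5 - 71.4) = 0.7744

0.7744


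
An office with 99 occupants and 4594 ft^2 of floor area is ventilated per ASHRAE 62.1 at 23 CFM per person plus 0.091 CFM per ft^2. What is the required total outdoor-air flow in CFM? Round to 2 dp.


Total = 99*23 + 4594*0.091 = 2695.05 CFM

2695.05 CFM


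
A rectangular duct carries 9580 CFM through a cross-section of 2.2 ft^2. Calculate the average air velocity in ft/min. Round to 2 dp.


V = 9580 / 2.2 = 4354.55 ft/min

4354.55 ft/min


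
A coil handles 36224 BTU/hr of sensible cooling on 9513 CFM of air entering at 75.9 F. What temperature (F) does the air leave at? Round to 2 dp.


dT = 36224/(1.08*9513) = 3.5258
T_leave = 75.9 - 3.5258 = 72.37 F

72.37 F


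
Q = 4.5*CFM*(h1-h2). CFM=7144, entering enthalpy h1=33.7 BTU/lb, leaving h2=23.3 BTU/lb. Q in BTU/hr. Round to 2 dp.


Q = 4.5 * 7144 * (33.7 - 23.3) = 334339.20 BTU/hr

334339.20 BTU/hr


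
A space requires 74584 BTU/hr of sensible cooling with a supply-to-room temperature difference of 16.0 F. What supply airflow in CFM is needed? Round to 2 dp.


CFM = 74584 / (1.08 * 16.0) = 4316.20

4316.20 CFM


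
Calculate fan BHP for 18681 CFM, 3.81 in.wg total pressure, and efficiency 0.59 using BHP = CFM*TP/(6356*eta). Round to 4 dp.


BHP = 18681 * 3.81 / (6356 * 0.59) = 18.9797 hp

18.9797 hp


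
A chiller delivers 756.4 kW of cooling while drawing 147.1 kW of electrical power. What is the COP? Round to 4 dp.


COP = 756.4 / 147.1 = 5.1421

5.1421


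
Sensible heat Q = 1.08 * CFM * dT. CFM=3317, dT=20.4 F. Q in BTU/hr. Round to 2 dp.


Q = 1.08 * 3317 * 20.4 = 73080.14 BTU/hr

73080.14 BTU/hr


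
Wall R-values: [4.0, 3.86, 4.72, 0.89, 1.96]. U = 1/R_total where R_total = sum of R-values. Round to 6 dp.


R_total = 4.0 + 3.86 + 4.72 + 0.89 + 1.96 = 15.43
U = 1/15.43 = 0.064809

0.064809


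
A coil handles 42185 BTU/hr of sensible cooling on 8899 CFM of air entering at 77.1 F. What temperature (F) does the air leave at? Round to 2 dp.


dT = 42185/(1.08*8899) = 4.3893
T_leave = 77.1 - 4.3893 = 72.71 F

72.71 F


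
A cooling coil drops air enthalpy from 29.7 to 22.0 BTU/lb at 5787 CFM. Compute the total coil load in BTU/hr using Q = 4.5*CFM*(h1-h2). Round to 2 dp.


Q = 4.5 * 5787 * (29.7 - 22.0) = 200519.55 BTU/hr

200519.55 BTU/hr


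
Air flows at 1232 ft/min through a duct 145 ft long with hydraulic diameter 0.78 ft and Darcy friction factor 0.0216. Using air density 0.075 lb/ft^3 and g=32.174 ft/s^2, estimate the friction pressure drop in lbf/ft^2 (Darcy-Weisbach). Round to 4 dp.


v_fps = 1232/60 = 20.5333 ft/s
dp = 0.0216*(145/0.78)*0.075*20.5333^2/(2*32.174) = 1.9732 lbf/ft^2

1.9732 lbf/ft^2


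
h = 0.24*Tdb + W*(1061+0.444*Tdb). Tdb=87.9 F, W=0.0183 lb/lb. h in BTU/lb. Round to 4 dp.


h = 0.24*87.9 + 0.0183*(1061+0.444*87.9) = 41.2265 BTU/lb

41.2265 BTU/lb


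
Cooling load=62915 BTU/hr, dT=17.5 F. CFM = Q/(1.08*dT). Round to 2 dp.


CFM = 62915 / (1.08 * 17.5) = 3328.84

3328.84 CFM


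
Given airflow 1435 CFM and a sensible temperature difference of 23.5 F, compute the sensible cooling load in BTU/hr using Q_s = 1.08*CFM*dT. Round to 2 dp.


Q = 1.08 * 1435 * 23.5 = 36420.30 BTU/hr

36420.30 BTU/hr


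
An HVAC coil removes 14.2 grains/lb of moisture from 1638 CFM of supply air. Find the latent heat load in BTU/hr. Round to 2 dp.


Q = 0.68 * 1638 * 14.2 = 15816.53 BTU/hr

15816.53 BTU/hr


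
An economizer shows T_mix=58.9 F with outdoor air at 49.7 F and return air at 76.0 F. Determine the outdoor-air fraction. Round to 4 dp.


frac = (58.9 - 76.0) / (49.7 - 76.0) = 0.6502

0.6502


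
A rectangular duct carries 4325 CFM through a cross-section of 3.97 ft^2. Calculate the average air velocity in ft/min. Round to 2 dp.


V = 4325 / 3.97 = 1089.42 ft/min

1089.42 ft/min


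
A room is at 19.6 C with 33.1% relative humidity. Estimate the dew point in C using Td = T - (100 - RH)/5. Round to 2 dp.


Td = 19.6 - (100-33.1)/5 = 6.22 C

6.22 C


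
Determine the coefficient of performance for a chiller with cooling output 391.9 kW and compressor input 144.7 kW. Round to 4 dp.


COP = 391.9 / 144.7 = 2.7084

2.7084


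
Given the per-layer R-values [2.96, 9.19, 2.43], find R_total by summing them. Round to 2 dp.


R_total = 2.96 + 9.19 + 2.43 = 14.58

14.58


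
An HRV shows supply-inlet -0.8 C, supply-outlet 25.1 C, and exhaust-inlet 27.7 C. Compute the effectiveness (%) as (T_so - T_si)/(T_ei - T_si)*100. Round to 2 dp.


eff = (25.1-(-0.8))/(27.7-(-0.8))*100 = 90.88 %

90.88 %


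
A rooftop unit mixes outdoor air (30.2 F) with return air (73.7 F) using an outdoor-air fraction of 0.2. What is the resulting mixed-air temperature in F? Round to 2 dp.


T_mix = 0.2*30.2 + 0.8*73.7 = 65.00 F

65.00 F


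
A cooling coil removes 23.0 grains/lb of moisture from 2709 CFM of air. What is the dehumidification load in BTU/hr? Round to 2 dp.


Q = 0.68 * 2709 * 23.0 = 42368.76 BTU/hr

42368.76 BTU/hr
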